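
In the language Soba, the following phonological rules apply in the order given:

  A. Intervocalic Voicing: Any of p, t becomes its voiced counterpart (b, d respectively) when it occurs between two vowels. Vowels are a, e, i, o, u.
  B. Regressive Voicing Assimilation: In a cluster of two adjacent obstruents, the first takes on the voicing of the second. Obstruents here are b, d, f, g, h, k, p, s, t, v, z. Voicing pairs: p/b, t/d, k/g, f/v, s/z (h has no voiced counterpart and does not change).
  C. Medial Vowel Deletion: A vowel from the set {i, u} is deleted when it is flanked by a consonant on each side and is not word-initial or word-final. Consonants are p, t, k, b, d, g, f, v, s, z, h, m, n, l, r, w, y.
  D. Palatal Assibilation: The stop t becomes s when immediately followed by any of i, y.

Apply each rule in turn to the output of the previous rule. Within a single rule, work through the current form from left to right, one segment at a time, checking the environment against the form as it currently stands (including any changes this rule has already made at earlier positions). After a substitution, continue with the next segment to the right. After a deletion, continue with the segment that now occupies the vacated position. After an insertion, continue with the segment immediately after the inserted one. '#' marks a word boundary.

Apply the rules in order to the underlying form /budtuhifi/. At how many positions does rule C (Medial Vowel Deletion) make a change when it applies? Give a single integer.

A Intervocalic Voicing: no change — [budtuhifi]
B Regressive Voicing Assimilation: [budtuhifi] → [buttuhifi]
C Medial Vowel Deletion: [buttuhifi] → [btthfi]
D Palatal Assibilation: no change — [btthfi]
Rule C changed 3 position(s).

3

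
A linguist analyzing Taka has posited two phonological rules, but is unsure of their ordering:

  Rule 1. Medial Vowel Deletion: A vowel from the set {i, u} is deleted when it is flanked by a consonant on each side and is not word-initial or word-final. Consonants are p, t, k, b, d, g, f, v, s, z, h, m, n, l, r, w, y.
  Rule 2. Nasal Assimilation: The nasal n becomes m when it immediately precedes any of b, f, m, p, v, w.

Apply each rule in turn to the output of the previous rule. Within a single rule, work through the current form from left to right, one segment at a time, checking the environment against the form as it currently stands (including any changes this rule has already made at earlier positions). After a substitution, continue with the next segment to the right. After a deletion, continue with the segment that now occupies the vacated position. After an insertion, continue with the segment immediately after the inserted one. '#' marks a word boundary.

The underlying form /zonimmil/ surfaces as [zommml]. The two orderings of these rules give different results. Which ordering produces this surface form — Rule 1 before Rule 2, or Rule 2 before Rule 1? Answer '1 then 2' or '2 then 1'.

1 then 2

Order 1 then 2:
  1 Medial Vowel Deletion: [zonimmil] → [zonmml]
  2 Nasal Assimilation: [zonmml] → [zommml]
  result: [zommml]
Order 2 then 1:
  2 Nasal Assimilation: no change — [zonimmil]
  1 Medial Vowel Deletion: [zonimmil] → [zonmml]
  result: [zonmml]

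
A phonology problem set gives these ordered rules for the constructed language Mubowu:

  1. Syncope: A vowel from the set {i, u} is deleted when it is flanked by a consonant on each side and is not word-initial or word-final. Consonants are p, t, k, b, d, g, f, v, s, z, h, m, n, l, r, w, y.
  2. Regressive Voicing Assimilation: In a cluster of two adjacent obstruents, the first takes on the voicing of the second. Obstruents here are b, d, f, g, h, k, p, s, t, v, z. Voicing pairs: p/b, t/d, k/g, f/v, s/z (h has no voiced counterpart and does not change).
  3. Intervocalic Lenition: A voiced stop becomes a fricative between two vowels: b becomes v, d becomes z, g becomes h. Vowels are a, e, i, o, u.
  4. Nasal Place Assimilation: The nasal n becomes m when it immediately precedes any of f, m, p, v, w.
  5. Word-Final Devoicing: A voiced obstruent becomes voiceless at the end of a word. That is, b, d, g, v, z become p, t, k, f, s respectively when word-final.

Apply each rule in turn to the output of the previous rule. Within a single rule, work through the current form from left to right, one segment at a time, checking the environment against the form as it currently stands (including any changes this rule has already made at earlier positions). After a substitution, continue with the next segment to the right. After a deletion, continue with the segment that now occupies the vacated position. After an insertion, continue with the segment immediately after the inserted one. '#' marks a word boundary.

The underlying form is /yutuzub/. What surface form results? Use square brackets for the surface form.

[ydzp]

1 Syncope: [yutuzub] → [ytzb]
2 Regressive Voicing Assimilation: [ytzb] → [ydzb]
3 Intervocalic Lenition: no change — [ydzb]
4 Nasal Place Assimilation: no change — [ydzb]
5 Word-Final Devoicing: [ydzb] → [ydzp]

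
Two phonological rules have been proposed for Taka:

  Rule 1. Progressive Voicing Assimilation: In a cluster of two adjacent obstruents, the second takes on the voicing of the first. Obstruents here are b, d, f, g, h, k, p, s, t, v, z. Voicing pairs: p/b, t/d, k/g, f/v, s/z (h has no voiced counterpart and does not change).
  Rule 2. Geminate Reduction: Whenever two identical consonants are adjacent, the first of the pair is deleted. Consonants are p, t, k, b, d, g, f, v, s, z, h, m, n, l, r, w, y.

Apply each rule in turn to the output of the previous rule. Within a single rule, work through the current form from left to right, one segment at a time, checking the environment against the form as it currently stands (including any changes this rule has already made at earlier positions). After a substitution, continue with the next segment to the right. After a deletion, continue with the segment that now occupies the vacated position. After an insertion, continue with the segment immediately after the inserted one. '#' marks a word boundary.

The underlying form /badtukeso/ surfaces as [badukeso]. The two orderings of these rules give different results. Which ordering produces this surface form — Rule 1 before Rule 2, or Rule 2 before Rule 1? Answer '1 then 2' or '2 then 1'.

Order 1 then 2:
  1 Progressive Voicing Assimilation: [badtukeso] → [baddukeso]
  2 Geminate Reduction: [baddukeso] → [badukeso]
  result: [badukeso]
Order 2 then 1:
  2 Geminate Reduction: no change — [badtukeso]
  1 Progressive Voicing Assimilation: [badtukeso] → [baddukeso]
  result: [baddukeso]

1 then 2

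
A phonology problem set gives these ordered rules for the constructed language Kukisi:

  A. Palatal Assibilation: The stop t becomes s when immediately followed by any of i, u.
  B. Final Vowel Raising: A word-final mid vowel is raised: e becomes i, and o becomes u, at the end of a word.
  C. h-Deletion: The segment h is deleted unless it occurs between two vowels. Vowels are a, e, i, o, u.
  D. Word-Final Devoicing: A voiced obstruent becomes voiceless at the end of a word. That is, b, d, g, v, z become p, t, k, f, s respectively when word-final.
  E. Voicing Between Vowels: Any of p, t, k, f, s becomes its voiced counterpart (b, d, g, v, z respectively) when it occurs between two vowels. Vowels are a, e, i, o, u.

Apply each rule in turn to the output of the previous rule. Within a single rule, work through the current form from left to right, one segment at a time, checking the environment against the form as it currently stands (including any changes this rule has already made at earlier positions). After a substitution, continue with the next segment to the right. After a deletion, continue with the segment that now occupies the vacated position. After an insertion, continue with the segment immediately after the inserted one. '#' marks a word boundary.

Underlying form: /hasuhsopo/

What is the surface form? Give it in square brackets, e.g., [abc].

A Palatal Assibilation: no change — [hasuhsopo]
B Final Vowel Raising: [hasuhsopo] → [hasuhsopu]
C h-Deletion: [hasuhsopu] → [asusopu]
D Word-Final Devoicing: no change — [asusopu]
E Voicing Between Vowels: [asusopu] → [azuzobu]

[azuzobu]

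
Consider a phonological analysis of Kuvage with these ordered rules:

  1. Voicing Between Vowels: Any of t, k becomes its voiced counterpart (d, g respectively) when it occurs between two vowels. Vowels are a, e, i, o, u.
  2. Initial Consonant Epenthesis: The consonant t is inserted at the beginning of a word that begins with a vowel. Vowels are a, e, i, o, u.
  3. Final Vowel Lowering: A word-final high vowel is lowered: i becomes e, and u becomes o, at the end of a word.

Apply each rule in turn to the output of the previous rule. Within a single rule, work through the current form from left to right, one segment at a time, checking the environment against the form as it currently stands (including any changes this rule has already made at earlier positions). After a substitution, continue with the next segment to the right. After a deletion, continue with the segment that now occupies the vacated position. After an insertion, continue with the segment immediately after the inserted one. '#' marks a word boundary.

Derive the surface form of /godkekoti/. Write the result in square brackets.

[godkegode]

1 Voicing Between Vowels: [godkekoti] → [godkegodi]
2 Initial Consonant Epenthesis: no change — [godkegodi]
3 Final Vowel Lowering: [godkegodi] → [godkegode]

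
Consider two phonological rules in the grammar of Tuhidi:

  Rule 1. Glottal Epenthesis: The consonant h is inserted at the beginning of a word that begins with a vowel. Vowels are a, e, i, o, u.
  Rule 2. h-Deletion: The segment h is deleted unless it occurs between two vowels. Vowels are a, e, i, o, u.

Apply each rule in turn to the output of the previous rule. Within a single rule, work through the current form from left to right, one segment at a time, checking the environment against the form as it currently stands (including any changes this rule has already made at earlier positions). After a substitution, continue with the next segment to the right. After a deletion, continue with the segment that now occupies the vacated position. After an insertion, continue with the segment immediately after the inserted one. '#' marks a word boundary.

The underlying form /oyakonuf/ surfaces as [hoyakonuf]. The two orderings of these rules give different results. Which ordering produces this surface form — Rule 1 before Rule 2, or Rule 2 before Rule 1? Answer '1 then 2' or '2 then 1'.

Order 1 then 2:
  1 Glottal Epenthesis: [oyakonuf] → [hoyakonuf]
  2 h-Deletion: [hoyakonuf] → [oyakonuf]
  result: [oyakonuf]
Order 2 then 1:
  2 h-Deletion: no change — [oyakonuf]
  1 Glottal Epenthesis: [oyakonuf] → [hoyakonuf]
  result: [hoyakonuf]

2 then 1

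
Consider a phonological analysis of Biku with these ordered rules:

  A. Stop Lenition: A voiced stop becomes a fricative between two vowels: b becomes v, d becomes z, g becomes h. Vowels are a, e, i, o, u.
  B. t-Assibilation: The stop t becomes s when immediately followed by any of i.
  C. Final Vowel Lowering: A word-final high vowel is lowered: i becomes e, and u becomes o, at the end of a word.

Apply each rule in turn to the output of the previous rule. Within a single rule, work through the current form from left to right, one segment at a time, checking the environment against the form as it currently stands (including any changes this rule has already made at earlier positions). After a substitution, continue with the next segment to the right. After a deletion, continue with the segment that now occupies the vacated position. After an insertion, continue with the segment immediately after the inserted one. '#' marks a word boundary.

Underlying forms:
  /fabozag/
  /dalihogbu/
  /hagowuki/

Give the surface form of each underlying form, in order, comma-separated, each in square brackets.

[favozag], [dalihogbo], [hahowuke]

/fabozag/:
  A Stop Lenition: [fabozag] → [favozag]
  B t-Assibilation: no change — [favozag]
  C Final Vowel Lowering: no change — [favozag]
/dalihogbu/:
  A Stop Lenition: no change — [dalihogbu]
  B t-Assibilation: no change — [dalihogbu]
  C Final Vowel Lowering: [dalihogbu] → [dalihogbo]
/hagowuki/:
  A Stop Lenition: [hagowuki] → [hahowuki]
  B t-Assibilation: no change — [hahowuki]
  C Final Vowel Lowering: [hahowuki] → [hahowuke]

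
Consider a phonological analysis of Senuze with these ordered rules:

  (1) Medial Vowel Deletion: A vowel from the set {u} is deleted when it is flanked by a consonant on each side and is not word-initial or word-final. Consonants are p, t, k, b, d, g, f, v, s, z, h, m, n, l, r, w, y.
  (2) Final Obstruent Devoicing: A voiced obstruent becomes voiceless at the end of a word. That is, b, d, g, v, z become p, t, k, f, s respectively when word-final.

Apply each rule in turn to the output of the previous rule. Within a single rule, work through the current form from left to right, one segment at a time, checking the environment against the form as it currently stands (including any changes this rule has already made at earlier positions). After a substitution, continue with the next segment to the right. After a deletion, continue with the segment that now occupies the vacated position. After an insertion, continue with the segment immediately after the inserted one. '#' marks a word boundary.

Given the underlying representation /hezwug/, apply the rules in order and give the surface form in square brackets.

[hezwk]

(1) Medial Vowel Deletion: [hezwug] → [hezwg]
(2) Final Obstruent Devoicing: [hezwg] → [hezwk]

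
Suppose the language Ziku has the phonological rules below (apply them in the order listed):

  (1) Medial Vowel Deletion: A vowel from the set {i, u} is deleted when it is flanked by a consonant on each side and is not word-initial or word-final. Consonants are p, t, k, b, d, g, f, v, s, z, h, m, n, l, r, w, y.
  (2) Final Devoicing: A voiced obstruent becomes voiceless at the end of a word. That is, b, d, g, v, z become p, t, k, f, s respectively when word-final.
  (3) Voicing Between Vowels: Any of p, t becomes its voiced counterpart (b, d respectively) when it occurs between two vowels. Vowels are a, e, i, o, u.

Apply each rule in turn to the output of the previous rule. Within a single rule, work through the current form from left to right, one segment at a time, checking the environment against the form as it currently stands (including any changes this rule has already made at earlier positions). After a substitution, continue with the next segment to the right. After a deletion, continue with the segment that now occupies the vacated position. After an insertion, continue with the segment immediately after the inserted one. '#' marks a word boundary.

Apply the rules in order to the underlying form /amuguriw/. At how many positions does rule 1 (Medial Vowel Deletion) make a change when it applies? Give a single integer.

3

(1) Medial Vowel Deletion: [amuguriw] → [amgrw]
(2) Final Devoicing: no change — [amgrw]
(3) Voicing Between Vowels: no change — [amgrw]
Rule 1 changed 3 position(s).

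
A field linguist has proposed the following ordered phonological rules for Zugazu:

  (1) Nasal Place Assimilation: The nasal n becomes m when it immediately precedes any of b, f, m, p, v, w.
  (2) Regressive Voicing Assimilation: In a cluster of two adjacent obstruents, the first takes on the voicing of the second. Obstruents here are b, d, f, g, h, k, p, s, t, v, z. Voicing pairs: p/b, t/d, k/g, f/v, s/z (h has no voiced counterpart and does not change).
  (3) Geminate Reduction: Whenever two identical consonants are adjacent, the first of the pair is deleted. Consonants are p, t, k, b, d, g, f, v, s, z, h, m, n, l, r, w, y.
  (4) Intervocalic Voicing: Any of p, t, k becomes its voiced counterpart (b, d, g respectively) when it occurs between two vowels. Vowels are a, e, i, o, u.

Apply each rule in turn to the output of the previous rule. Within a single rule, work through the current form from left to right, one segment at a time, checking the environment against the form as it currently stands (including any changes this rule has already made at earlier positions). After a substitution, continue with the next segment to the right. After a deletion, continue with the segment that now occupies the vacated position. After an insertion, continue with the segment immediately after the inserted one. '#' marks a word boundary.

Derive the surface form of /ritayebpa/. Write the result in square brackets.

[ridayeba]

(1) Nasal Place Assimilation: no change — [ritayebpa]
(2) Regressive Voicing Assimilation: [ritayebpa] → [ritayeppa]
(3) Geminate Reduction: [ritayeppa] → [ritayepa]
(4) Intervocalic Voicing: [ritayepa] → [ridayeba]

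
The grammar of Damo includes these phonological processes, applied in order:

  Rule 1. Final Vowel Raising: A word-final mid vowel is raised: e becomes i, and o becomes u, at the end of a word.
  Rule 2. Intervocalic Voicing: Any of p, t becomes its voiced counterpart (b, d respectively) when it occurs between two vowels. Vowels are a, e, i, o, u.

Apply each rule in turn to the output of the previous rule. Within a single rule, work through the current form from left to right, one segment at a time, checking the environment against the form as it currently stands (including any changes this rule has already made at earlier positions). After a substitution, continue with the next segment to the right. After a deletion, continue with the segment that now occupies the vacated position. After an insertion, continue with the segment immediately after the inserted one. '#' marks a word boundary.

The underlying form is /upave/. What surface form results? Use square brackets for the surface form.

[ubavi]

Rule 1 Final Vowel Raising: [upave] → [upavi]
Rule 2 Intervocalic Voicing: [upavi] → [ubavi]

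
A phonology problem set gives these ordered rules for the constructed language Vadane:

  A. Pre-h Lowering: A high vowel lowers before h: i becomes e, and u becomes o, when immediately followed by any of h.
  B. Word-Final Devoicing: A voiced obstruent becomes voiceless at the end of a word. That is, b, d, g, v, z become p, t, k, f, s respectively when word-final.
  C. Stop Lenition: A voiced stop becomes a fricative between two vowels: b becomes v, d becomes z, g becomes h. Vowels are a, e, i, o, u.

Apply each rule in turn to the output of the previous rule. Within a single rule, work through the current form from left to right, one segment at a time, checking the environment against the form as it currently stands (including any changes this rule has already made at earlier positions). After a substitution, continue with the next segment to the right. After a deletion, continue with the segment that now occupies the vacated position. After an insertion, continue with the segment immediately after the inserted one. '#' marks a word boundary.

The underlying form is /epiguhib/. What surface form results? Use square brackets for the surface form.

A Pre-h Lowering: [epiguhib] → [epigohib]
B Word-Final Devoicing: [epigohib] → [epigohip]
C Stop Lenition: [epigohip] → [epihohip]

[epihohip]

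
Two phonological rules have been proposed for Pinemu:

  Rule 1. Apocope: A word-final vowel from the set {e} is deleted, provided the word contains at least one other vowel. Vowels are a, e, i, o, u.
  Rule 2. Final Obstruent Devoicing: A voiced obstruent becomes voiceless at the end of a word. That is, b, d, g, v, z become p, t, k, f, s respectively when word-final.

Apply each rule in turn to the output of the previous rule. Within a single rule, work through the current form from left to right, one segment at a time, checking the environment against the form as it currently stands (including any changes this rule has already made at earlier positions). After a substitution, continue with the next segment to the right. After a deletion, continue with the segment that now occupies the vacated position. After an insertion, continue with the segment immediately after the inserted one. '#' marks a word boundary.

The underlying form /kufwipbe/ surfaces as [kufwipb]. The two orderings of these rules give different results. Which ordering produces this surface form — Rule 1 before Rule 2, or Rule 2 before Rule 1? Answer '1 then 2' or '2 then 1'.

2 then 1

Order 1 then 2:
  1 Apocope: [kufwipbe] → [kufwipb]
  2 Final Obstruent Devoicing: [kufwipb] → [kufwipp]
  result: [kufwipp]
Order 2 then 1:
  2 Final Obstruent Devoicing: no change — [kufwipbe]
  1 Apocope: [kufwipbe] → [kufwipb]
  result: [kufwipb]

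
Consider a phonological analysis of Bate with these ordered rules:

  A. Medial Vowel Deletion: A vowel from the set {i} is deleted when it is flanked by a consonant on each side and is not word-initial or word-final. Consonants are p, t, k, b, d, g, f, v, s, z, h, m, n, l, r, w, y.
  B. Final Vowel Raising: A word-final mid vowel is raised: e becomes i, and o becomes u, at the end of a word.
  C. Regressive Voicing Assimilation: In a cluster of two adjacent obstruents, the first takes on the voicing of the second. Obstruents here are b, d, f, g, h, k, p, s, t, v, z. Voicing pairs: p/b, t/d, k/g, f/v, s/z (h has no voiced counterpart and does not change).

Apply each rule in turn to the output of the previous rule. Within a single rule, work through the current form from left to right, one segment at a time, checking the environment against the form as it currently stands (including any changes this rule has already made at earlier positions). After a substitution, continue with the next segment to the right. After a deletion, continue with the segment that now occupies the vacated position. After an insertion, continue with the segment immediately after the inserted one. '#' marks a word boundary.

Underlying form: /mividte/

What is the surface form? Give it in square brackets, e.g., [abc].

A Medial Vowel Deletion: [mividte] → [mvdte]
B Final Vowel Raising: [mvdte] → [mvdti]
C Regressive Voicing Assimilation: [mvdti] → [mvtti]

[mvtti]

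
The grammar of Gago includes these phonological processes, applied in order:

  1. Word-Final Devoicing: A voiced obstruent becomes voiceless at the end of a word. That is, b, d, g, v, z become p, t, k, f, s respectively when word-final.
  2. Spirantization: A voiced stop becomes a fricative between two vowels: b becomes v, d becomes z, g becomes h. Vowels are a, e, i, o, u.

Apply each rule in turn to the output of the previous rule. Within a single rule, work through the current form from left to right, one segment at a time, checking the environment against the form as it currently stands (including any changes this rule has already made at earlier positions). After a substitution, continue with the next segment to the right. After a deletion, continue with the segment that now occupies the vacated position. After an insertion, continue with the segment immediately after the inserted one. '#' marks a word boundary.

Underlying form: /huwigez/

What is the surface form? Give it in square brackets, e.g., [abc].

1 Word-Final Devoicing: [huwigez] → [huwiges]
2 Spirantization: [huwiges] → [huwihes]

[huwihes]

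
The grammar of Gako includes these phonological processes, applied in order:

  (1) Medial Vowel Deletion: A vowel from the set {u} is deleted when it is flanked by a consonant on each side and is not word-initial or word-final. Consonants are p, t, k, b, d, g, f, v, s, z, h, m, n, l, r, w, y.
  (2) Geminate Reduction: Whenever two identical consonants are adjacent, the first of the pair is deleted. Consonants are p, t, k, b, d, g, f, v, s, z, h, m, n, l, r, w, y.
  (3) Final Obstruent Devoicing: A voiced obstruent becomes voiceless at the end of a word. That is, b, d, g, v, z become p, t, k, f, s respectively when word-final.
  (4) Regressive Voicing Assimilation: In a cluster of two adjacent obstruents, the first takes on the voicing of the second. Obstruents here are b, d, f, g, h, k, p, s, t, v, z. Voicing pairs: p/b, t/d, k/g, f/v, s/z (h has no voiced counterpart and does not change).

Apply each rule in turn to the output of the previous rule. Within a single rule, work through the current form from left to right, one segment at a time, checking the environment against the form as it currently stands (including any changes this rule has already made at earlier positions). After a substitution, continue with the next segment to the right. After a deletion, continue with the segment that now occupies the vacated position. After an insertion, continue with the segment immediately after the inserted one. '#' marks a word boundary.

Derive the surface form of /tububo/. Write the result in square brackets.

(1) Medial Vowel Deletion: [tububo] → [tbbo]
(2) Geminate Reduction: [tbbo] → [tbo]
(3) Final Obstruent Devoicing: no change — [tbo]
(4) Regressive Voicing Assimilation: [tbo] → [dbo]

[dbo]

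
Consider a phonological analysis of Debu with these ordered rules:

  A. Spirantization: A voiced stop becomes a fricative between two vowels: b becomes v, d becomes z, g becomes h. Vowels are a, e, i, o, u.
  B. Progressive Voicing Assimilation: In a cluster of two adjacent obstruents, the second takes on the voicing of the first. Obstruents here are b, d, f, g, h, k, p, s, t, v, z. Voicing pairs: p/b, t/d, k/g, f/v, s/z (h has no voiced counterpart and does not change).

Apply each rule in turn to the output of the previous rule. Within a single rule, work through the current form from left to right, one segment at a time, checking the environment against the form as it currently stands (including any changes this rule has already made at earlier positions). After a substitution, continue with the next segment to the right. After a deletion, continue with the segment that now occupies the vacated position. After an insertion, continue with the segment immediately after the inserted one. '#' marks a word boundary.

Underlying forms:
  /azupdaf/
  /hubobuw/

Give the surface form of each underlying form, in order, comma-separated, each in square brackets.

[azuptaf], [huvovuw]

/azupdaf/:
  A Spirantization: no change — [azupdaf]
  B Progressive Voicing Assimilation: [azupdaf] → [azuptaf]
/hubobuw/:
  A Spirantization: [hubobuw] → [huvovuw]
  B Progressive Voicing Assimilation: no change — [huvovuw]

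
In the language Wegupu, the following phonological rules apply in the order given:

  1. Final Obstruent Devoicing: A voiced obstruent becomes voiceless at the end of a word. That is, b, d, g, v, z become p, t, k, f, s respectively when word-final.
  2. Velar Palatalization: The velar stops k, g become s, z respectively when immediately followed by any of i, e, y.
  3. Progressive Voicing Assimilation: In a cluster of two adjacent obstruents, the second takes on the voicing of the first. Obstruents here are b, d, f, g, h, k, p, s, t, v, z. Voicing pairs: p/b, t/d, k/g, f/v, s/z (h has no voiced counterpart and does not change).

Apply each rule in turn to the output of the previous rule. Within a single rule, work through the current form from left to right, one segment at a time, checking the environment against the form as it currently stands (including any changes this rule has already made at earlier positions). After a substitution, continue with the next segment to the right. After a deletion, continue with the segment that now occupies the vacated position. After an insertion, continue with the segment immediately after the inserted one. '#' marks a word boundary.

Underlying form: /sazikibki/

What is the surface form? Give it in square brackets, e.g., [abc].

[sazisibzi]

1 Final Obstruent Devoicing: no change — [sazikibki]
2 Velar Palatalization: [sazikibki] → [sazisibsi]
3 Progressive Voicing Assimilation: [sazisibsi] → [sazisibzi]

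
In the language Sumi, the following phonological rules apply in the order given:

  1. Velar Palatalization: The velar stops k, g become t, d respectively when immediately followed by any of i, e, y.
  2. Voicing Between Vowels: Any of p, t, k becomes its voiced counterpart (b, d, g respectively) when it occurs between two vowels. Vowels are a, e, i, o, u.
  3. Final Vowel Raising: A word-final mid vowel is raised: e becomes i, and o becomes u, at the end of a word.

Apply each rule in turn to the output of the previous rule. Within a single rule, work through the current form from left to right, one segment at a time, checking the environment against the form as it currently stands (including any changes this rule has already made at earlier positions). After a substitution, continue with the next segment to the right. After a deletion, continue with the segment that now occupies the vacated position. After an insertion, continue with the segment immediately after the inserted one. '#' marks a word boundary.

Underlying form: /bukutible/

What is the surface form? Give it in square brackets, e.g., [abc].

1 Velar Palatalization: no change — [bukutible]
2 Voicing Between Vowels: [bukutible] → [bugudible]
3 Final Vowel Raising: [bugudible] → [bugudibli]

[bugudibli]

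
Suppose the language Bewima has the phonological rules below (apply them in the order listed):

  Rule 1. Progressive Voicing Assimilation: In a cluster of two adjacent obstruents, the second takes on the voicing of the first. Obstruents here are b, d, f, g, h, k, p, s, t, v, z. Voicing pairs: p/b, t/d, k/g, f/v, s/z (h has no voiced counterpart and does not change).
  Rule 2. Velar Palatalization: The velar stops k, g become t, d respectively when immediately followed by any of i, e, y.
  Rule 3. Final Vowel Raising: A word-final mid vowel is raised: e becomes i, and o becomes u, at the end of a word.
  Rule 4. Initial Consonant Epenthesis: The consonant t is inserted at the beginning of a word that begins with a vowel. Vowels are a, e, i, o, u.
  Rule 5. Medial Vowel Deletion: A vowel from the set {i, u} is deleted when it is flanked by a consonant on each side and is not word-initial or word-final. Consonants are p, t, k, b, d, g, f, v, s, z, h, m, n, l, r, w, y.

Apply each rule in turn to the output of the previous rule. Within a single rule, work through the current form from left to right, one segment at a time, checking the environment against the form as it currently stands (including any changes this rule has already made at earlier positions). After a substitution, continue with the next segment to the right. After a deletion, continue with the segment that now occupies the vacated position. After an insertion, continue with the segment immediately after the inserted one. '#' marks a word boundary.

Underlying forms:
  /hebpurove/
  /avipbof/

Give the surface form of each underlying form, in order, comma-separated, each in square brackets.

/hebpurove/:
  Rule 1 Progressive Voicing Assimilation: [hebpurove] → [hebburove]
  Rule 2 Velar Palatalization: no change — [hebburove]
  Rule 3 Final Vowel Raising: [hebburove] → [hebburovi]
  Rule 4 Initial Consonant Epenthesis: no change — [hebburovi]
  Rule 5 Medial Vowel Deletion: [hebburovi] → [hebbrovi]
/avipbof/:
  Rule 1 Progressive Voicing Assimilation: [avipbof] → [avippof]
  Rule 2 Velar Palatalization: no change — [avippof]
  Rule 3 Final Vowel Raising: no change — [avippof]
  Rule 4 Initial Consonant Epenthesis: [avippof] → [tavippof]
  Rule 5 Medial Vowel Deletion: [tavippof] → [tavppof]

[hebbrovi], [tavppof]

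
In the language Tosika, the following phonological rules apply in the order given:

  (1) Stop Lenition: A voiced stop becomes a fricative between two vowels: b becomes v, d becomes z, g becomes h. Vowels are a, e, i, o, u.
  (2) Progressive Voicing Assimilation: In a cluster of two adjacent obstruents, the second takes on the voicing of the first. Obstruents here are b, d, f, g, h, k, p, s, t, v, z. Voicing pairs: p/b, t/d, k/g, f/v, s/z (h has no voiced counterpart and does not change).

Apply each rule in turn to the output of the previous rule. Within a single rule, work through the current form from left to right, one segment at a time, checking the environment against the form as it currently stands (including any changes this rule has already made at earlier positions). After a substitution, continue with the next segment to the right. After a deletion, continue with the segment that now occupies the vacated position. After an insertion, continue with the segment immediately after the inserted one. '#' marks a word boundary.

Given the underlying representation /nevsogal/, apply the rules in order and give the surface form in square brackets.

[nevzohal]

(1) Stop Lenition: [nevsogal] → [nevsohal]
(2) Progressive Voicing Assimilation: [nevsohal] → [nevzohal]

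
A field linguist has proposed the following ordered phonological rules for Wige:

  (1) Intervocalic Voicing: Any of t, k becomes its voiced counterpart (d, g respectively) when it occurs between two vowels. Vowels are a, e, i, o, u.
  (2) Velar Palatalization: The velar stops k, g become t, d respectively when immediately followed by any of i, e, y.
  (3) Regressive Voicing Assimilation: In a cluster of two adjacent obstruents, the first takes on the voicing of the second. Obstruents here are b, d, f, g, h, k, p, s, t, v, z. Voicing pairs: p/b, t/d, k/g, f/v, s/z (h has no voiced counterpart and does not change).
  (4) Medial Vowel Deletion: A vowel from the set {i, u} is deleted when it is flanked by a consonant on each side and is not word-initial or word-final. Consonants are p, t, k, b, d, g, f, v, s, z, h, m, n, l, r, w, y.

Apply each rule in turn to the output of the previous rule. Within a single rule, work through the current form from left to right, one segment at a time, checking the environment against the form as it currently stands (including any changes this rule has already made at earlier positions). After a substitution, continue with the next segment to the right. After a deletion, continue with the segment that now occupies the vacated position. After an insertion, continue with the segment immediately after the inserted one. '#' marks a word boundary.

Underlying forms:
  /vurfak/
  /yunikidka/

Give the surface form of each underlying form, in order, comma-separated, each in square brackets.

/vurfak/:
  (1) Intervocalic Voicing: no change — [vurfak]
  (2) Velar Palatalization: no change — [vurfak]
  (3) Regressive Voicing Assimilation: no change — [vurfak]
  (4) Medial Vowel Deletion: [vurfak] → [vrfak]
/yunikidka/:
  (1) Intervocalic Voicing: [yunikidka] → [yunigidka]
  (2) Velar Palatalization: [yunigidka] → [yunididka]
  (3) Regressive Voicing Assimilation: [yunididka] → [yuniditka]
  (4) Medial Vowel Deletion: [yuniditka] → [yndtka]

[vrfak], [yndtka]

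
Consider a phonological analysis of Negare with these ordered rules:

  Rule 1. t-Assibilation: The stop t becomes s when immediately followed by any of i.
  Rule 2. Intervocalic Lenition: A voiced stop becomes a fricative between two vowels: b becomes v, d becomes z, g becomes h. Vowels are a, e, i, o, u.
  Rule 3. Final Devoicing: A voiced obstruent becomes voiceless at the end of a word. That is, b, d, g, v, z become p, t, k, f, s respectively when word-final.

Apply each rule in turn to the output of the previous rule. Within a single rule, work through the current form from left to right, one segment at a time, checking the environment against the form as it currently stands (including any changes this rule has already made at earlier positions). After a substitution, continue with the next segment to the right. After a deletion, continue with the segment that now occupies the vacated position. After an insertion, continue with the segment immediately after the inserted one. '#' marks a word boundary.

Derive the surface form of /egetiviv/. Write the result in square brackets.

Rule 1 t-Assibilation: [egetiviv] → [egesiviv]
Rule 2 Intervocalic Lenition: [egesiviv] → [ehesiviv]
Rule 3 Final Devoicing: [ehesiviv] → [ehesivif]

[ehesivif]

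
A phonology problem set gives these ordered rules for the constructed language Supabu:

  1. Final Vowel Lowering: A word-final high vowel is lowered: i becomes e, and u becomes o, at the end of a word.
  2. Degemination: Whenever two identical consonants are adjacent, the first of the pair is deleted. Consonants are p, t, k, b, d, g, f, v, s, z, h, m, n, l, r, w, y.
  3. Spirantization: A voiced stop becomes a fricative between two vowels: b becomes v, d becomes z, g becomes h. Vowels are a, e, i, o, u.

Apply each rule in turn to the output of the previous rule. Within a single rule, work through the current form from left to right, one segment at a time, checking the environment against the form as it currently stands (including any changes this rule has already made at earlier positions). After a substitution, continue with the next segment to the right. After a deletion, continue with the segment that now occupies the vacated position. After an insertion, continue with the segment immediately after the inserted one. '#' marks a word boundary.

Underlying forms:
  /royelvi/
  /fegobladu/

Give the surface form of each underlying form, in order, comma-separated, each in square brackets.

/royelvi/:
  1 Final Vowel Lowering: [royelvi] → [royelve]
  2 Degemination: no change — [royelve]
  3 Spirantization: no change — [royelve]
/fegobladu/:
  1 Final Vowel Lowering: [fegobladu] → [fegoblado]
  2 Degemination: no change — [fegoblado]
  3 Spirantization: [fegoblado] → [fehoblazo]

[royelve], [fehoblazo]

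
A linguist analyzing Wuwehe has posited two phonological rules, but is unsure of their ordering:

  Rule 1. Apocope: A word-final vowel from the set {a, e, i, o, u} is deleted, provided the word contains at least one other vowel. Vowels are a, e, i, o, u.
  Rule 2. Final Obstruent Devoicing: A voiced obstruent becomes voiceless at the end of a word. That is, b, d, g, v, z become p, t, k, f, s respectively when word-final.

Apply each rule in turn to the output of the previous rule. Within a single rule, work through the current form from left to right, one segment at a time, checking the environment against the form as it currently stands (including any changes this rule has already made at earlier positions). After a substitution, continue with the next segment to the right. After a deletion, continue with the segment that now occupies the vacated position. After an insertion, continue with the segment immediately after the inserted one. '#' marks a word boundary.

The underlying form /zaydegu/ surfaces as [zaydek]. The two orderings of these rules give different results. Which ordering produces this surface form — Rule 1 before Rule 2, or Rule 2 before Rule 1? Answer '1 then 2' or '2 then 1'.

1 then 2

Order 1 then 2:
  1 Apocope: [zaydegu] → [zaydeg]
  2 Final Obstruent Devoicing: [zaydeg] → [zaydek]
  result: [zaydek]
Order 2 then 1:
  2 Final Obstruent Devoicing: no change — [zaydegu]
  1 Apocope: [zaydegu] → [zaydeg]
  result: [zaydeg]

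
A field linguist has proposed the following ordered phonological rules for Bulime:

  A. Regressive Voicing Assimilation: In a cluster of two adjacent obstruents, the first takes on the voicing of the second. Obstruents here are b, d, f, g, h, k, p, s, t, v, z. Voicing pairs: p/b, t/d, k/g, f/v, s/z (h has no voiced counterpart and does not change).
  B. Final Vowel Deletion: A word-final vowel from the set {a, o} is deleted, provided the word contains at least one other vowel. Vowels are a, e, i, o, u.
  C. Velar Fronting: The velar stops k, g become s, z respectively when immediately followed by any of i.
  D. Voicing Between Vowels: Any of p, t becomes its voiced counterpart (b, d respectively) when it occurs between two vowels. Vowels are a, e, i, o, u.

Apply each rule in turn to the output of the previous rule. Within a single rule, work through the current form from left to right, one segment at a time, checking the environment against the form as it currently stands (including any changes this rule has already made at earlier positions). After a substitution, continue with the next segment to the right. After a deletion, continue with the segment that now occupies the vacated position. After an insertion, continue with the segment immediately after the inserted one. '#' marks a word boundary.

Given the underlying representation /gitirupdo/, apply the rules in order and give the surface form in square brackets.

[zidirubd]

A Regressive Voicing Assimilation: [gitirupdo] → [gitirubdo]
B Final Vowel Deletion: [gitirubdo] → [gitirubd]
C Velar Fronting: [gitirubd] → [zitirubd]
D Voicing Between Vowels: [zitirubd] → [zidirubd]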